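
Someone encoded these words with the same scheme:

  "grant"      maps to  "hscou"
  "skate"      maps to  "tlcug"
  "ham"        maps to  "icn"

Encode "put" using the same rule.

The shift depends on letter class: consonant g→h is +1, but vowel a→c is +2. Vowels shift forward by 2 and consonants shift forward by 1.
Applying it to put: p(cons)+1=q, u(vowel)+2=w, t(cons)+1=u.

qwu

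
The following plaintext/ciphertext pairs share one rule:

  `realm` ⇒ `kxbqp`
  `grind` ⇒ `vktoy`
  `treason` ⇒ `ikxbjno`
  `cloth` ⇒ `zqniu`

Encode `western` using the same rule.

Treating letters as 0–25, the rule is x ↦ 25x + 1 (mod 26).
For western: w(22)→25·22+1≡5=f; e(4)→25·4+1≡23=x; s(18)→25·18+1≡9=j; t(19)→25·19+1≡8=i; e(4)→25·4+1≡23=x; r(17)→25·17+1≡10=k; n(13)→25·13+1≡14=o (all mod 26).

fxjixko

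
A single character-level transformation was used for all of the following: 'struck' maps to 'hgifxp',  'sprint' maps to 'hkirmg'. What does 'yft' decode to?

Each pair mirrors across the alphabet (s↔h, t↔g, r↔i): positions sum to 25. Each letter is replaced by its mirror in the alphabet: a↔z, b↔y, c↔x, and so on (the Atbash cipher).
Decoding yft: y↔b, f↔u, t↔g.

bug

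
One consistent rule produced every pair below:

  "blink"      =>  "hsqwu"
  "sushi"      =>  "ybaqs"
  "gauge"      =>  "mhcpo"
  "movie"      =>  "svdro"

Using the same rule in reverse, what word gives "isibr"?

In blink: b→h is +6, l→s is +7, i→q is +8, n→w is +9 — the shift increases by 1 each position. The shift increases by 1 at each position, starting from +6: 6, 7, 8, ….
Undoing it on isibr: i−6=c, s−7=l, i−8=a, b−9=s, r−10=h.

clash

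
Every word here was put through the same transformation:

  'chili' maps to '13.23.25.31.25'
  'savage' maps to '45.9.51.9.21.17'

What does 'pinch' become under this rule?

39.25.35.13.23

c(#3)→13 and h(#8)→23: differences scale by 2, so n = 2·pos + 7. With a=1..z=26, the number is 2·pos + 7.
On pinch: p=16→39, i=9→25, n=14→35, c=3→13, h=8→23.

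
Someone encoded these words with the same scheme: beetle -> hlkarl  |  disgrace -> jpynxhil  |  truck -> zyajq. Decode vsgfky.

Shifts by position in beetle: pos 0: b→h (+6), pos 1: e→l (+7), pos 2: e→k (+6), pos 3: t→a (+7) — repeating every 2. A repeating key of period 2 is used — shifts +6, +7 over and over.
Decoding vsgfky: v−6=p, s−7=l, g−6=a, f−7=y, k−6=e, y−7=r.

player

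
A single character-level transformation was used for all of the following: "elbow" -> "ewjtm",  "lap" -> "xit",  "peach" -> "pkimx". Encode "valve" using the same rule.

mdtid

The output letters match the input read backwards, each shifted +8: elbow reversed is woble. Read the word backwards and shift each letter +8.
For valve: reverse → evlav; then shift: e+8=m, v+8=d, l+8=t, a+8=i, v+8=d.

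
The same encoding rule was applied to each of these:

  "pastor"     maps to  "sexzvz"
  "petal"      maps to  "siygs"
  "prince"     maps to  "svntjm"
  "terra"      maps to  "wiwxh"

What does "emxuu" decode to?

bison

In pastor: p→s is +3, a→e is +4, s→x is +5, t→z is +6 — the shift increases by 1 each position. Letter i (0-indexed) is shifted by i+3, so successive shifts are 3, 4, 5, ….
Reversing it on emxuu: e−3=b, m−4=i, x−5=s, u−6=o, u−7=n.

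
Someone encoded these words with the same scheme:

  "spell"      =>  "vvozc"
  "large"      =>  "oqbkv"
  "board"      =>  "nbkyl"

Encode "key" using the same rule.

iou

The word is reversed, then every letter is shifted forward by 10.
On key: reverse → yek; then shift: y+10=i, e+10=o, k+10=u.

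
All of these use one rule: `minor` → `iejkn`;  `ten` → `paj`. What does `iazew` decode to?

Compare letters: m→i is +22, i→e is +22, n→j is +22 — a constant shift. Every letter moves 22 places later in the alphabet, wrapping around z→a.
Decoding iazew: i−22=m, a−22=e, z−22=d, e−22=i, w−22=a.

media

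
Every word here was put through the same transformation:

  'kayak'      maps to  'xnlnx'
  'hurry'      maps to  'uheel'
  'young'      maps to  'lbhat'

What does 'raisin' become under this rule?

Compare letters: k→x is +13, a→n is +13, y→l is +13 — a constant shift. Each letter is shifted forward by 13 in the alphabet (a Caesar shift of +13).
For raisin: r+13=e, a+13=n, i+13=v, s+13=f, i+13=v, n+13=a.

envfva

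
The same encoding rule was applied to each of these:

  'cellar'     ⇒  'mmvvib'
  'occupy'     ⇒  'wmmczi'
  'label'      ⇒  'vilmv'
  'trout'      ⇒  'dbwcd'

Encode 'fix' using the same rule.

Vowels shift forward by 8 and consonants shift forward by 10.
For fix: f(cons)+10=p, i(vowel)+8=q, x(cons)+10=h.

pqh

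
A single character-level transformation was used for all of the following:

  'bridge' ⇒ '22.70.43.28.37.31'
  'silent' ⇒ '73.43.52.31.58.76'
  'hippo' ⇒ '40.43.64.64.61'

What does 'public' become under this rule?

Each letter becomes 3×(its alphabet position, a=1..z=26) + 16.
On public: p=16→64, u=21→79, b=2→22, l=12→52, i=9→43, c=3→25.

64.79.22.52.43.25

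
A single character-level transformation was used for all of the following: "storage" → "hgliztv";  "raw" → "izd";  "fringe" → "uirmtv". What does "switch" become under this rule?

Letters are reflected about the middle of the alphabet (position → 25−position): Atbash.
On switch: s↔h, w↔d, i↔r, t↔g, c↔x, h↔s.

hdrgxs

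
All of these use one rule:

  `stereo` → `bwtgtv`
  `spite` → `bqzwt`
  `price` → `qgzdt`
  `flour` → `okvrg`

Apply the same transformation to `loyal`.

kvxnk

s(18)→b(1) and t(19)→w(22) fit y≡21x+13 (mod 26); the inverse of 21 mod 26 is 5. Treating letters as 0–25, the rule is x ↦ 21x + 13 (mod 26).
On loyal: l(11)→21·11+13≡10=k; o(14)→21·14+13≡21=v; y(24)→21·24+13≡23=x; a(0)→21·0+13≡13=n; l(11)→21·11+13≡10=k (all mod 26).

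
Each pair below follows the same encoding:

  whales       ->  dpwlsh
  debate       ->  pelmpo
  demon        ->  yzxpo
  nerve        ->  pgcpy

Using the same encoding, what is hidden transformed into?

The output letters match the input read backwards, each shifted +11: whales reversed is selahw. The word is reversed, then every letter is shifted forward by 11.
On hidden: reverse → neddih; then shift: n+11=y, e+11=p, d+11=o, d+11=o, i+11=t, h+11=s.

ypoots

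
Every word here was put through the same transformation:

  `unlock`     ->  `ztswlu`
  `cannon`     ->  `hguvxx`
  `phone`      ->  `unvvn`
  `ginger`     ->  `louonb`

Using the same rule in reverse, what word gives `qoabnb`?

litter

In unlock: u→z is +5, n→t is +6, l→s is +7, o→w is +8 — the shift increases by 1 each position. The shift increases by 1 at each position, starting from +5: 5, 6, 7, ….
Decoding qoabnb: q−5=l, o−6=i, a−7=t, b−8=t, n−9=e, b−10=r.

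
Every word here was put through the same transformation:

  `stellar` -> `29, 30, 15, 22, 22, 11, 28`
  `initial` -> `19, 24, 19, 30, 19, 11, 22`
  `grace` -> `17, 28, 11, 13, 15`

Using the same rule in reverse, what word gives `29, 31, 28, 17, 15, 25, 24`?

s is letter #19 and maps to 29: an offset of 10. The number is (letter's place in the alphabet, a=1) + 10.
Undoing it on 29, 31, 28, 17, 15, 25, 24: 29→(29−10)÷1=19=s, 31→(31−10)÷1=21=u, 28→(28−10)÷1=18=r, 17→(17−10)÷1=7=g, 15→(15−10)÷1=5=e, 25→(25−10)÷1=15=o, 24→(24−10)÷1=14=n.

surgeon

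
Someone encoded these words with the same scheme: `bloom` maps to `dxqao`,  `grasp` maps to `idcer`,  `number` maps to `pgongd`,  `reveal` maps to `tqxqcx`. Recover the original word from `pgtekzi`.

nursing

A repeating key of period 2 is used — shifts +2, +12 over and over.
Reversing it on pgtekzi: p−2=n, g−12=u, t−2=r, e−12=s, k−2=i, z−12=n, i−2=g.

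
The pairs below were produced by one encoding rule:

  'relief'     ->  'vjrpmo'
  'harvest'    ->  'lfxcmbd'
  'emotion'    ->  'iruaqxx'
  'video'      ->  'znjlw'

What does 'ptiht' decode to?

local

In relief: r→v is +4, e→j is +5, l→r is +6, i→p is +7 — the shift increases by 1 each position. The shift increases by 1 at each position, starting from +4: 4, 5, 6, ….
Decoding ptiht: p−4=l, t−5=o, i−6=c, h−7=a, t−8=l.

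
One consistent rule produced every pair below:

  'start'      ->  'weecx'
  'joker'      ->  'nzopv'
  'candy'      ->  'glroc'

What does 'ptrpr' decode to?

linen

Shifts by position in start: pos 0: s→w (+4), pos 1: t→e (+11), pos 2: a→e (+4), pos 3: r→c (+11) — repeating every 2. A repeating key of period 2 is used — shifts +4, +11 over and over.
Reversing it on ptrpr: p−4=l, t−11=i, r−4=n, p−11=e, r−4=n.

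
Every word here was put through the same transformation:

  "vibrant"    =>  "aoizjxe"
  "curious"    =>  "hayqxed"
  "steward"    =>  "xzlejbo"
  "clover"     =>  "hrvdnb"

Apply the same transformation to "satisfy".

In vibrant: v→a is +5, i→o is +6, b→i is +7, r→z is +8 — the shift increases by 1 each position. Each letter shifts forward by (position + 5), i.e. 5, 6, 7, … — the shift grows by one for each successive letter.
Applying it to satisfy: s+5=x, a+6=g, t+7=a, i+8=q, s+9=b, f+10=p, y+11=j.

xgaqbpj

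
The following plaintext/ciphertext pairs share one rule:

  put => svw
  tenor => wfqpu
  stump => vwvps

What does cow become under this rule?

fpz

Two shifts are in play — +1 for a/e/i/o/u, +3 for every other letter.
Applying it to cow: c(cons)+3=f, o(vowel)+1=p, w(cons)+3=z.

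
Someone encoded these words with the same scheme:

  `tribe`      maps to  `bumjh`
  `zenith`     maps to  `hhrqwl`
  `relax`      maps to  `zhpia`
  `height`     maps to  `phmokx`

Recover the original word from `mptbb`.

empty

Shifts by position in tribe: pos 0: t→b (+8), pos 1: r→u (+3), pos 2: i→m (+4), pos 3: b→j (+8), pos 4: e→h (+3) — repeating every 3. It's a Vigenère-style cipher with numeric key [8,3,4]: position i shifts by key[i mod 3].
Decoding mptbb: m−8=e, p−3=m, t−4=p, b−8=t, b−3=y.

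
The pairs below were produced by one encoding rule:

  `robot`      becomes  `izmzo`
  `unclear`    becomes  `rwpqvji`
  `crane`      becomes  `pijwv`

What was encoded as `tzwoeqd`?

r(17)→i(8) and o(14)→z(25) fit y≡3x+9 (mod 26); the inverse of 3 mod 26 is 9. This is an affine cipher: with a=0,…,z=25, each position x becomes (3x+9) mod 26.
Decoding tzwoeqd: t(19)→9·(19−9)≡12=m; z(25)→9·(25−9)≡14=o; w(22)→9·(22−9)≡13=n; o(14)→9·(14−9)≡19=t; e(4)→9·(4−9)≡7=h; q(16)→9·(16−9)≡11=l; d(3)→9·(3−9)≡24=y (all mod 26).

monthly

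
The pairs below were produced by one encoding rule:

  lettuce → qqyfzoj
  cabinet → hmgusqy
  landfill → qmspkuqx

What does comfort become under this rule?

Shifts by position in lettuce: pos 0: l→q (+5), pos 1: e→q (+12), pos 2: t→y (+5), pos 3: t→f (+12) — repeating every 2. It's a Vigenère-style cipher with numeric key [5,12]: position i shifts by key[i mod 2].
Applying it to comfort: c+5=h, o+12=a, m+5=r, f+12=r, o+5=t, r+12=d, t+5=y.

harrtdy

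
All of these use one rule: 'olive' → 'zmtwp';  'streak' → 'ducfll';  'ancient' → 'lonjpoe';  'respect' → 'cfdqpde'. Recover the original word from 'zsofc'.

order

Shifts by position in olive: pos 0: o→z (+11), pos 1: l→m (+1), pos 2: i→t (+11), pos 3: v→w (+1) — repeating every 2. A repeating key of period 2 is used — shifts +11, +1 over and over.
Undoing it on zsofc: z−11=o, s−1=r, o−11=d, f−1=e, c−11=r.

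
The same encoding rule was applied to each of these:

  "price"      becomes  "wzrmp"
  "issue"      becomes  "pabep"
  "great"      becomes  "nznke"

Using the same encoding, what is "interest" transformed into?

The shift increases by 1 at each position, starting from +7: 7, 8, 9, ….
Applying it to interest: i+7=p, n+8=v, t+9=c, e+10=o, r+11=c, e+12=q, s+13=f, t+14=h.

pvcocqfh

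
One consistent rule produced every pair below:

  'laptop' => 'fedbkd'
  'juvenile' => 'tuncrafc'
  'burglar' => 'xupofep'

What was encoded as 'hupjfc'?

l(11)→f(5) and a(0)→e(4) fit y≡19x+4 (mod 26); the inverse of 19 mod 26 is 11. Each letter's alphabet position (a=0..z=25) is mapped through 19·x+4 mod 26 — an affine cipher.
Reversing it on hupjfc: h(7)→11·(7−4)≡7=h; u(20)→11·(20−4)≡20=u; p(15)→11·(15−4)≡17=r; j(9)→11·(9−4)≡3=d; f(5)→11·(5−4)≡11=l; c(2)→11·(2−4)≡4=e (all mod 26).

hurdle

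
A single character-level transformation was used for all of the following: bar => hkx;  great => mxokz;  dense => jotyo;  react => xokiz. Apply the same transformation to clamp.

irksv

The shift depends on letter class: consonant b→h is +6, but vowel a→k is +10. Two shifts are in play — +10 for a/e/i/o/u, +6 for every other letter.
Applying it to clamp: c(cons)+6=i, l(cons)+6=r, a(vowel)+10=k, m(cons)+6=s, p(cons)+6=v.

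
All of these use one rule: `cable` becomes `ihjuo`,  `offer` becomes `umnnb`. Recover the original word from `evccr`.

The shift increases by 1 at each position, starting from +6: 6, 7, 8, ….
Undoing it on evccr: e−6=y, v−7=o, c−8=u, c−9=t, r−10=h.

youth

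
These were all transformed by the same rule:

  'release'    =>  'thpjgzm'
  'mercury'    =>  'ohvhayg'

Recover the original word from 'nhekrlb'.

leaflet

In release: r→t is +2, e→h is +3, l→p is +4, e→j is +5 — the shift increases by 1 each position. Each letter shifts forward by (position + 2), i.e. 2, 3, 4, … — the shift grows by one for each successive letter.
Undoing it on nhekrlb: n−2=l, h−3=e, e−4=a, k−5=f, r−6=l, l−7=e, b−8=t.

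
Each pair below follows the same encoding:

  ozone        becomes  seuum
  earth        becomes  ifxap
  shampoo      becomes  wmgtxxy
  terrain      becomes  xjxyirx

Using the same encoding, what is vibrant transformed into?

znhyiwd

In ozone: o→s is +4, z→e is +5, o→u is +6, n→u is +7 — the shift increases by 1 each position. Letter i (0-indexed) is shifted by i+4, so successive shifts are 4, 5, 6, ….
Applying it to vibrant: v+4=z, i+5=n, b+6=h, r+7=y, a+8=i, n+9=w, t+10=d.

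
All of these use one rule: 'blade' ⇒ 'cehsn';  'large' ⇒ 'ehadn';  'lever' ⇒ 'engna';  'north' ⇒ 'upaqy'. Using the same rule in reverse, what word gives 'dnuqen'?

b(1)→c(2) and l(11)→e(4) fit y≡21x+7 (mod 26); the inverse of 21 mod 26 is 5. Each letter's alphabet position (a=0..z=25) is mapped through 21·x+7 mod 26 — an affine cipher.
Decoding dnuqen: d(3)→5·(3−7)≡6=g; n(13)→5·(13−7)≡4=e; u(20)→5·(20−7)≡13=n; q(16)→5·(16−7)≡19=t; e(4)→5·(4−7)≡11=l; n(13)→5·(13−7)≡4=e (all mod 26).

gentle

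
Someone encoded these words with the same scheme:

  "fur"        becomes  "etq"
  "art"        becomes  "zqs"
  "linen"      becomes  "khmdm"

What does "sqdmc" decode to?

trend

Compare letters: f→e is +25, u→t is +25, r→q is +25 — a constant shift. Each letter is shifted forward by 25 in the alphabet (a Caesar shift of +25).
Reversing it on sqdmc: s−25=t, q−25=r, d−25=e, m−25=n, c−25=d.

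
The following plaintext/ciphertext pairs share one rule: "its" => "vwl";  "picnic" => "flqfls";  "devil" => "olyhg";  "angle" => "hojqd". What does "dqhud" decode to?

The output letters match the input read backwards, each shifted +3: its reversed is sti. Two steps: reverse the string, then apply a Caesar shift of +3.
Decoding dqhud: shift back: d−3=a, q−3=n, h−3=e, u−3=r, d−3=a → anera; then reverse → arena.

arena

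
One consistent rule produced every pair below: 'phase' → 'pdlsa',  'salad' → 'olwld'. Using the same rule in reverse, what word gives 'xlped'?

The output letters match the input read backwards, each shifted +11: phase reversed is esahp. Two steps: reverse the string, then apply a Caesar shift of +11.
Decoding xlped: shift back: x−11=m, l−11=a, p−11=e, e−11=t, d−11=s → maets; then reverse → steam.

steam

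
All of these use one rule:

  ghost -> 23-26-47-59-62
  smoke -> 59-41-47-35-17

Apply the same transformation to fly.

20-38-77

g(#7)→23 and h(#8)→26: differences scale by 3, so n = 3·pos + 2. With a=1..z=26, the number is 3·pos + 2.
For fly: f=6→20, l=12→38, y=25→77.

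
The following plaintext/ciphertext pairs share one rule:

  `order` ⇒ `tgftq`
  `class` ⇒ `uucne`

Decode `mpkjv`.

The output letters match the input read backwards, each shifted +2: order reversed is redro. The word is reversed, then every letter is shifted forward by 2.
Undoing it on mpkjv: shift back: m−2=k, p−2=n, k−2=i, j−2=h, v−2=t → kniht; then reverse → think.

think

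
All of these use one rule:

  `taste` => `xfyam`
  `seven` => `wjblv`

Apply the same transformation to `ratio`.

vfzpw

In taste: t→x is +4, a→f is +5, s→y is +6, t→a is +7 — the shift increases by 1 each position. The shift increases by 1 at each position, starting from +4: 4, 5, 6, ….
On ratio: r+4=v, a+5=f, t+6=z, i+7=p, o+8=w.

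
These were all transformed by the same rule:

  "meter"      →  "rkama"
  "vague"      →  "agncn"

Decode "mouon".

hinge

Letter i (0-indexed) is shifted by i+5, so successive shifts are 5, 6, 7, ….
Undoing it on mouon: m−5=h, o−6=i, u−7=n, o−8=g, n−9=e.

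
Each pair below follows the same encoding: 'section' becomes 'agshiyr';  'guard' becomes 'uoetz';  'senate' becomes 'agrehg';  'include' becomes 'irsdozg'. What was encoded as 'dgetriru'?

s(18)→a(0) and e(4)→g(6) fit y≡7x+4 (mod 26); the inverse of 7 mod 26 is 15. This is an affine cipher: with a=0,…,z=25, each position x becomes (7x+4) mod 26.
Decoding dgetriru: d(3)→15·(3−4)≡11=l; g(6)→15·(6−4)≡4=e; e(4)→15·(4−4)≡0=a; t(19)→15·(19−4)≡17=r; r(17)→15·(17−4)≡13=n; i(8)→15·(8−4)≡8=i; r(17)→15·(17−4)≡13=n; u(20)→15·(20−4)≡6=g (all mod 26).

learning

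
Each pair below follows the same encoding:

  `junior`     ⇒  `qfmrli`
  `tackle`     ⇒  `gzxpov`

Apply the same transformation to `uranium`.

fizmrfn

Each pair mirrors across the alphabet (j↔q, u↔f, n↔m): positions sum to 25. This is the alphabet-reversal cipher (Atbash): a becomes z, b becomes y, etc.
For uranium: u↔f, r↔i, a↔z, n↔m, i↔r, u↔f, m↔n.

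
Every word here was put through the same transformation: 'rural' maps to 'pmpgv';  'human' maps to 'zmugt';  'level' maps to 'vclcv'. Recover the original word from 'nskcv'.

towel

r(17)→p(15) and u(20)→m(12) fit y≡25x+6 (mod 26); the inverse of 25 mod 26 is 25. This is an affine cipher: with a=0,…,z=25, each position x becomes (25x+6) mod 26.
Reversing it on nskcv: n(13)→25·(13−6)≡19=t; s(18)→25·(18−6)≡14=o; k(10)→25·(10−6)≡22=w; c(2)→25·(2−6)≡4=e; v(21)→25·(21−6)≡11=l (all mod 26).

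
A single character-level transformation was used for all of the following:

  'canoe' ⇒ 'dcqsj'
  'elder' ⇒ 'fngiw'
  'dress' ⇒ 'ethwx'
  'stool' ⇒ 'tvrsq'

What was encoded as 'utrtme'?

Each letter shifts forward by (position + 1), i.e. 1, 2, 3, … — the shift grows by one for each successive letter.
Decoding utrtme: u−1=t, t−2=r, r−3=o, t−4=p, m−5=h, e−6=y.

trophy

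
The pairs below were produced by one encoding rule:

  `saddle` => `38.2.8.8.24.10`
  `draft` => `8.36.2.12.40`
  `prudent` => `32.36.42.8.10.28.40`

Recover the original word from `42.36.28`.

urn

s(#19)→38 and a(#1)→2: differences scale by 2, so n = 2·pos + 0. The formula is n = 2×(alphabet index, a=1).
Decoding 42.36.28: 42→(42−0)÷2=21=u, 36→(36−0)÷2=18=r, 28→(28−0)÷2=14=n.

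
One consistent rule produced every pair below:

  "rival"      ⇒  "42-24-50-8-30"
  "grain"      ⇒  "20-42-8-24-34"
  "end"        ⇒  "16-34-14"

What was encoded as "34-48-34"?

nun

r(#18)→42 and i(#9)→24: differences scale by 2, so n = 2·pos + 6. Each letter becomes 2×(its alphabet position, a=1..z=26) + 6.
Decoding 34-48-34: 34→(34−6)÷2=14=n, 48→(48−6)÷2=21=u, 34→(34−6)÷2=14=n.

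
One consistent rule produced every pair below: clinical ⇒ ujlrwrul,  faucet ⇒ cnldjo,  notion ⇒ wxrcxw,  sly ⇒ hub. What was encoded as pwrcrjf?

The output letters match the input read backwards, each shifted +9: clinical reversed is lacinilc. Two steps: reverse the string, then apply a Caesar shift of +9.
Reversing it on pwrcrjf: shift back: p−9=g, w−9=n, r−9=i, c−9=t, r−9=i, j−9=a, f−9=w → gnitiaw; then reverse → waiting.

waiting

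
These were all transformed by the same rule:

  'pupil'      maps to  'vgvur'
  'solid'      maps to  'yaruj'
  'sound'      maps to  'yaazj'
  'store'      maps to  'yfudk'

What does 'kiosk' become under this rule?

quueq

It's a Vigenère-style cipher with numeric key [6,12]: position i shifts by key[i mod 2].
For kiosk: k+6=q, i+12=u, o+6=u, s+12=e, k+6=q.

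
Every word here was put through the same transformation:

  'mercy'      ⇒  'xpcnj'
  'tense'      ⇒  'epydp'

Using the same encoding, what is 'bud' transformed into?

mfo

It's a constant shift of +11 (ROT11).
Applying it to bud: b+11=m, u+11=f, d+11=o.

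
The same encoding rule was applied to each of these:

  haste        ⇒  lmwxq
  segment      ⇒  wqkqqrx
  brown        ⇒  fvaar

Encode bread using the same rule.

The rule splits by letter class: vowels +12, consonants +4.
Applying it to bread: b(cons)+4=f, r(cons)+4=v, e(vowel)+12=q, a(vowel)+12=m, d(cons)+4=h.

fvqmh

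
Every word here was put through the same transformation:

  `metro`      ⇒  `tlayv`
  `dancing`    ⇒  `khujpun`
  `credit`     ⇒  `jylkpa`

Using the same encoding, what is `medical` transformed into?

tlkpjhs

Every letter moves 7 places later in the alphabet, wrapping around z→a.
For medical: m+7=t, e+7=l, d+7=k, i+7=p, c+7=j, a+7=h, l+7=s.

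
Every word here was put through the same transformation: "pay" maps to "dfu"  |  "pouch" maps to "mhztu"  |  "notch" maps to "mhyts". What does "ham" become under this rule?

Two steps: reverse the string, then apply a Caesar shift of +5.
On ham: reverse → mah; then shift: m+5=r, a+5=f, h+5=m.

rfm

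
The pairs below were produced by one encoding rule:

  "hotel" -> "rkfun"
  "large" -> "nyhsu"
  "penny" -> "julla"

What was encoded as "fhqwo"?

trick

h(7)→r(17) and o(14)→k(10) fit y≡25x+24 (mod 26); the inverse of 25 mod 26 is 25. Treating letters as 0–25, the rule is x ↦ 25x + 24 (mod 26).
Undoing it on fhqwo: f(5)→25·(5−24)≡19=t; h(7)→25·(7−24)≡17=r; q(16)→25·(16−24)≡8=i; w(22)→25·(22−24)≡2=c; o(14)→25·(14−24)≡10=k (all mod 26).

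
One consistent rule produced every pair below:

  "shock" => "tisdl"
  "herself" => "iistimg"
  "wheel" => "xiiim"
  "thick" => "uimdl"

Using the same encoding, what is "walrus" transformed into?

The shift depends on letter class: consonant s→t is +1, but vowel o→s is +4. The rule splits by letter class: vowels +4, consonants +1.
On walrus: w(cons)+1=x, a(vowel)+4=e, l(cons)+1=m, r(cons)+1=s, u(vowel)+4=y, s(cons)+1=t.

xemsyt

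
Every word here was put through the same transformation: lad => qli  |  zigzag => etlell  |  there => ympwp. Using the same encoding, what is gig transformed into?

Two shifts are in play — +11 for a/e/i/o/u, +5 for every other letter.
For gig: g(cons)+5=l, i(vowel)+11=t, g(cons)+5=l.

ltl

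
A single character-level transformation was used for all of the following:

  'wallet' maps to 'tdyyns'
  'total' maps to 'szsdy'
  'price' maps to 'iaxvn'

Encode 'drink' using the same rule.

eaxqp

w(22)→t(19) and a(0)→d(3) fit y≡9x+3 (mod 26); the inverse of 9 mod 26 is 3. Each letter's alphabet position (a=0..z=25) is mapped through 9·x+3 mod 26 — an affine cipher.
On drink: d(3)→9·3+3≡4=e; r(17)→9·17+3≡0=a; i(8)→9·8+3≡23=x; n(13)→9·13+3≡16=q; k(10)→9·10+3≡15=p (all mod 26).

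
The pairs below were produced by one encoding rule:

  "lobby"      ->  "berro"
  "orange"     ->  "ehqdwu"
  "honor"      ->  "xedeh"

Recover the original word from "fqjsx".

Compare letters: l→b is +16, o→e is +16, b→r is +16 — a constant shift. Each letter is shifted forward by 16 in the alphabet (a Caesar shift of +16).
Undoing it on fqjsx: f−16=p, q−16=a, j−16=t, s−16=c, x−16=h.

patch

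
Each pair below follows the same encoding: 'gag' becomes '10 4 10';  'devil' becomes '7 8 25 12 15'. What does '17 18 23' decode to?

g is letter #7 and maps to 10: an offset of 3. Letters become their 1-based position plus 3 (so a→4, b→5, …).
Undoing it on 17 18 23: 17→(17−3)÷1=14=n, 18→(18−3)÷1=15=o, 23→(23−3)÷1=20=t.

not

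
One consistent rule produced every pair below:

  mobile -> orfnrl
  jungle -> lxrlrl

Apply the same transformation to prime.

rumrk

In mobile: m→o is +2, o→r is +3, b→f is +4, i→n is +5 — the shift increases by 1 each position. The shift increases by 1 at each position, starting from +2: 2, 3, 4, ….
For prime: p+2=r, r+3=u, i+4=m, m+5=r, e+6=k.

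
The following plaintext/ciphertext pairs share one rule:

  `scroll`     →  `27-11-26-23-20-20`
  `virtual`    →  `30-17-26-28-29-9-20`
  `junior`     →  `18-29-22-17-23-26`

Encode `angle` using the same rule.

Each letter is replaced by its alphabet position (a=1..z=26) + 8.
Applying it to angle: a=1→9, n=14→22, g=7→15, l=12→20, e=5→13.

9-22-15-20-13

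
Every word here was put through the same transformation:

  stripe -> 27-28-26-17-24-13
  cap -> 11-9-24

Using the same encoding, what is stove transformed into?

27-28-23-30-13

s is letter #19 and maps to 27: an offset of 8. Each letter is replaced by its alphabet position (a=1..z=26) + 8.
On stove: s=19→27, t=20→28, o=15→23, v=22→30, e=5→13.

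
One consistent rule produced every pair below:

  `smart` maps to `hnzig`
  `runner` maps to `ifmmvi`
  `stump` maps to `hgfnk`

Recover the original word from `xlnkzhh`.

Letters are reflected about the middle of the alphabet (position → 25−position): Atbash.
Decoding xlnkzhh: x↔c, l↔o, n↔m, k↔p, z↔a, h↔s, h↔s.

compass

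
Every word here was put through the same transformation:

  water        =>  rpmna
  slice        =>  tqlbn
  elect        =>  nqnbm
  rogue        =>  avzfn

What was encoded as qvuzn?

w(22)→r(17) and a(0)→p(15) fit y≡19x+15 (mod 26); the inverse of 19 mod 26 is 11. Each letter's alphabet position (a=0..z=25) is mapped through 19·x+15 mod 26 — an affine cipher.
Decoding qvuzn: q(16)→11·(16−15)≡11=l; v(21)→11·(21−15)≡14=o; u(20)→11·(20−15)≡3=d; z(25)→11·(25−15)≡6=g; n(13)→11·(13−15)≡4=e (all mod 26).

lodge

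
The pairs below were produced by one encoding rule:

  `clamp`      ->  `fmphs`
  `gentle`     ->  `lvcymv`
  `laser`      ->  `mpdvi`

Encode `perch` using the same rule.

svifg

c(2)→f(5) and l(11)→m(12) fit y≡21x+15 (mod 26); the inverse of 21 mod 26 is 5. Each letter's alphabet position (a=0..z=25) is mapped through 21·x+15 mod 26 — an affine cipher.
For perch: p(15)→21·15+15≡18=s; e(4)→21·4+15≡21=v; r(17)→21·17+15≡8=i; c(2)→21·2+15≡5=f; h(7)→21·7+15≡6=g (all mod 26).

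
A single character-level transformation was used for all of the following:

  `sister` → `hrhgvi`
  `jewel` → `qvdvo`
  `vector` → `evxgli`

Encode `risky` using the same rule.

irhpb

This is the alphabet-reversal cipher (Atbash): a becomes z, b becomes y, etc.
On risky: r↔i, i↔r, s↔h, k↔p, y↔b.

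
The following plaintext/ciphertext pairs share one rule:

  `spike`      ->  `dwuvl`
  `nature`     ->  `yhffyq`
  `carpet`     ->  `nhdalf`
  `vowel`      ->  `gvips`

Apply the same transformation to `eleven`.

psqglz

Shifts by position in spike: pos 0: s→d (+11), pos 1: p→w (+7), pos 2: i→u (+12), pos 3: k→v (+11), pos 4: e→l (+7) — repeating every 3. It's a Vigenère-style cipher with numeric key [11,7,12]: position i shifts by key[i mod 3].
On eleven: e+11=p, l+7=s, e+12=q, v+11=g, e+7=l, n+12=z.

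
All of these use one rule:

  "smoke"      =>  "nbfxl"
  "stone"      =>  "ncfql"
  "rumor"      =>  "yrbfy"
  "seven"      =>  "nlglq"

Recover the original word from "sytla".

s(18)→n(13) and m(12)→b(1) fit y≡15x+3 (mod 26); the inverse of 15 mod 26 is 7. Each letter's alphabet position (a=0..z=25) is mapped through 15·x+3 mod 26 — an affine cipher.
Undoing it on sytla: s(18)→7·(18−3)≡1=b; y(24)→7·(24−3)≡17=r; t(19)→7·(19−3)≡8=i; l(11)→7·(11−3)≡4=e; a(0)→7·(0−3)≡5=f (all mod 26).

brief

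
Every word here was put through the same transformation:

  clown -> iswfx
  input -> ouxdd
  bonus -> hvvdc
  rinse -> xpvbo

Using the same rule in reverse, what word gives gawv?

atom

In clown: c→i is +6, l→s is +7, o→w is +8, w→f is +9 — the shift increases by 1 each position. The shift increases by 1 at each position, starting from +6: 6, 7, 8, ….
Undoing it on gawv: g−6=a, a−7=t, w−8=o, v−9=m.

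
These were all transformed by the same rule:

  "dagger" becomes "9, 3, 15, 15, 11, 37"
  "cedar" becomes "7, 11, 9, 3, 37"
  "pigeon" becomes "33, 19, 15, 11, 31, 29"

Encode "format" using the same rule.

13, 31, 37, 27, 3, 41

d(#4)→9 and a(#1)→3: differences scale by 2, so n = 2·pos + 1. The formula is n = 2×(alphabet index, a=1) + 1.
On format: f=6→13, o=15→31, r=18→37, m=13→27, a=1→3, t=20→41.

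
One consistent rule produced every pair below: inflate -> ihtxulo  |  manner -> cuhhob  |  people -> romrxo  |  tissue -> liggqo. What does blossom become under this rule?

zxmggmc

i(8)→i(8) and n(13)→h(7) fit y≡5x+20 (mod 26); the inverse of 5 mod 26 is 21. Each letter's alphabet position (a=0..z=25) is mapped through 5·x+20 mod 26 — an affine cipher.
On blossom: b(1)→5·1+20≡25=z; l(11)→5·11+20≡23=x; o(14)→5·14+20≡12=m; s(18)→5·18+20≡6=g; s(18)→5·18+20≡6=g; o(14)→5·14+20≡12=m; m(12)→5·12+20≡2=c (all mod 26).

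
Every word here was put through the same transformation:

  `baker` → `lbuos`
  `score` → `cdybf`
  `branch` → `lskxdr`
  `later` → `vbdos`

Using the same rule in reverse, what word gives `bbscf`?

raise

It's a Vigenère-style cipher with numeric key [10,1,10]: position i shifts by key[i mod 3].
Undoing it on bbscf: b−10=r, b−1=a, s−10=i, c−10=s, f−1=e.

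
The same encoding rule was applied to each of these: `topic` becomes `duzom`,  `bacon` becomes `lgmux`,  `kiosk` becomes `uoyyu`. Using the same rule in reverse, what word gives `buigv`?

Shifts by position in topic: pos 0: t→d (+10), pos 1: o→u (+6), pos 2: p→z (+10), pos 3: i→o (+6) — repeating every 2. A repeating key of period 2 is used — shifts +10, +6 over and over.
Undoing it on buigv: b−10=r, u−6=o, i−10=y, g−6=a, v−10=l.

royal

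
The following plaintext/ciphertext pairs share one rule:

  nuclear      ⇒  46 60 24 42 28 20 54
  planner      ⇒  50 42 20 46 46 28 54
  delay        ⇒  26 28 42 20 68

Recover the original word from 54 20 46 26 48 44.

With a=1..z=26, the number is 2·pos + 18.
Decoding 54 20 46 26 48 44: 54→(54−18)÷2=18=r, 20→(20−18)÷2=1=a, 46→(46−18)÷2=14=n, 26→(26−18)÷2=4=d, 48→(48−18)÷2=15=o, 44→(44−18)÷2=13=m.

random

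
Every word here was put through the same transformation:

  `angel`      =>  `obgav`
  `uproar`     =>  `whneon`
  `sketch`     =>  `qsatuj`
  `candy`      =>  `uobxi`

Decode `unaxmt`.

Each letter's alphabet position (a=0..z=25) is mapped through 3·x+14 mod 26 — an affine cipher.
Reversing it on unaxmt: u(20)→9·(20−14)≡2=c; n(13)→9·(13−14)≡17=r; a(0)→9·(0−14)≡4=e; x(23)→9·(23−14)≡3=d; m(12)→9·(12−14)≡8=i; t(19)→9·(19−14)≡19=t (all mod 26).

credit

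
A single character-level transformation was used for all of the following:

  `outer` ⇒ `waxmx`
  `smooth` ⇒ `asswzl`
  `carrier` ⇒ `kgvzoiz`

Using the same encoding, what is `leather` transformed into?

tkebniz

Shifts by position in outer: pos 0: o→w (+8), pos 1: u→a (+6), pos 2: t→x (+4), pos 3: e→m (+8), pos 4: r→x (+6) — repeating every 3. A repeating key of period 3 is used — shifts +8, +6, +4 over and over.
For leather: l+8=t, e+6=k, a+4=e, t+8=b, h+6=n, e+4=i, r+8=z.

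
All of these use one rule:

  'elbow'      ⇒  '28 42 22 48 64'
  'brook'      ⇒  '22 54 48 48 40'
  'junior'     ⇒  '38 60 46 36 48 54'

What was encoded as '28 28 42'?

The formula is n = 2×(alphabet index, a=1) + 18.
Reversing it on 28 28 42: 28→(28−18)÷2=5=e, 28→(28−18)÷2=5=e, 42→(42−18)÷2=12=l.

eel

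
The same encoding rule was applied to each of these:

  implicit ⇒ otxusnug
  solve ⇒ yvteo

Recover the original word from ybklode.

In implicit: i→o is +6, m→t is +7, p→x is +8, l→u is +9 — the shift increases by 1 each position. Each letter shifts forward by (position + 6), i.e. 6, 7, 8, … — the shift grows by one for each successive letter.
Reversing it on ybklode: y−6=s, b−7=u, k−8=c, l−9=c, o−10=e, d−11=s, e−12=s.

success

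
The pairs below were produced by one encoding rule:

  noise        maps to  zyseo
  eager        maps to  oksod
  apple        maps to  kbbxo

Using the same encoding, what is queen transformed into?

The shift depends on letter class: consonant n→z is +12, but vowel o→y is +10. Two shifts are in play — +10 for a/e/i/o/u, +12 for every other letter.
On queen: q(cons)+12=c, u(vowel)+10=e, e(vowel)+10=o, e(vowel)+10=o, n(cons)+12=z.

ceooz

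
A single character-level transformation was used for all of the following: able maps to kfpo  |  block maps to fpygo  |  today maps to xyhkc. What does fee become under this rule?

joo

Two shifts are in play — +10 for a/e/i/o/u, +4 for every other letter.
For fee: f(cons)+4=j, e(vowel)+10=o, e(vowel)+10=o.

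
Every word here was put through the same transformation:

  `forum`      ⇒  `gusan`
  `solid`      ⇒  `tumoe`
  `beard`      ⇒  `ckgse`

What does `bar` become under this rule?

The shift depends on letter class: consonant f→g is +1, but vowel o→u is +6. Two shifts are in play — +6 for a/e/i/o/u, +1 for every other letter.
Applying it to bar: b(cons)+1=c, a(vowel)+6=g, r(cons)+1=s.

cgs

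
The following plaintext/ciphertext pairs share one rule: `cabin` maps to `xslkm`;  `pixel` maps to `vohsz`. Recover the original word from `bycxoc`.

sensor

The output letters match the input read backwards, each shifted +10: cabin reversed is nibac. Two steps: reverse the string, then apply a Caesar shift of +10.
Decoding bycxoc: shift back: b−10=r, y−10=o, c−10=s, x−10=n, o−10=e, c−10=s → rosnes; then reverse → sensor.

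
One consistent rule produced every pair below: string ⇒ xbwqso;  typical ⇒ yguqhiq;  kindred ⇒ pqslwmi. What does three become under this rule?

Shifts by position in string: pos 0: s→x (+5), pos 1: t→b (+8), pos 2: r→w (+5), pos 3: i→q (+8) — repeating every 2. The shifts repeat in a cycle of length 2: positions 0,1,… shift by +5, +8, then the pattern repeats.
Applying it to three: t+5=y, h+8=p, r+5=w, e+8=m, e+5=j.

ypwmj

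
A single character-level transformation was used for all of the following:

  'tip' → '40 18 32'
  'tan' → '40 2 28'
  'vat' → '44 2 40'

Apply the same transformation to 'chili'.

The formula is n = 2×(alphabet index, a=1).
For chili: c=3→6, h=8→16, i=9→18, l=12→24, i=9→18.

6 16 18 24 18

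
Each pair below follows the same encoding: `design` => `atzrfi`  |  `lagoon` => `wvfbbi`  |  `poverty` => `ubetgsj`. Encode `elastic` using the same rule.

twvzsrh

d(3)→a(0) and e(4)→t(19) fit y≡19x+21 (mod 26); the inverse of 19 mod 26 is 11. Treating letters as 0–25, the rule is x ↦ 19x + 21 (mod 26).
For elastic: e(4)→19·4+21≡19=t; l(11)→19·11+21≡22=w; a(0)→19·0+21≡21=v; s(18)→19·18+21≡25=z; t(19)→19·19+21≡18=s; i(8)→19·8+21≡17=r; c(2)→19·2+21≡7=h (all mod 26).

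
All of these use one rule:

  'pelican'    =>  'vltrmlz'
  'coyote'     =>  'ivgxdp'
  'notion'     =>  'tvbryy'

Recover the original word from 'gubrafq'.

antique

In pelican: p→v is +6, e→l is +7, l→t is +8, i→r is +9 — the shift increases by 1 each position. Letter i (0-indexed) is shifted by i+6, so successive shifts are 6, 7, 8, ….
Undoing it on gubrafq: g−6=a, u−7=n, b−8=t, r−9=i, a−10=q, f−11=u, q−12=e.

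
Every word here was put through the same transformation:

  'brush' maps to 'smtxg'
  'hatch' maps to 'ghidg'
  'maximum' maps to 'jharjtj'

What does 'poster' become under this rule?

qfxizm

b(1)→s(18) and r(17)→m(12) fit y≡11x+7 (mod 26); the inverse of 11 mod 26 is 19. Treating letters as 0–25, the rule is x ↦ 11x + 7 (mod 26).
For poster: p(15)→11·15+7≡16=q; o(14)→11·14+7≡5=f; s(18)→11·18+7≡23=x; t(19)→11·19+7≡8=i; e(4)→11·4+7≡25=z; r(17)→11·17+7≡12=m (all mod 26).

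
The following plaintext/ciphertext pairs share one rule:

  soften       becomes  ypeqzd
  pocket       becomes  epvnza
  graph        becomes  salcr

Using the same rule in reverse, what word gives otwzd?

The output letters match the input read backwards, each shifted +11: soften reversed is netfos. Read the word backwards and shift each letter +11.
Reversing it on otwzd: shift back: o−11=d, t−11=i, w−11=l, z−11=o, d−11=s → dilos; then reverse → solid.

solid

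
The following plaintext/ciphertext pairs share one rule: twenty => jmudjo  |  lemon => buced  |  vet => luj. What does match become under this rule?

Each letter is shifted forward by 16 in the alphabet (a Caesar shift of +16).
On match: m+16=c, a+16=q, t+16=j, c+16=s, h+16=x.

cqjsx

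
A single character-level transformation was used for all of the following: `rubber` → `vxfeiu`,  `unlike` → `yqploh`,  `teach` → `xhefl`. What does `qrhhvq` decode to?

modern

Shifts by position in rubber: pos 0: r→v (+4), pos 1: u→x (+3), pos 2: b→f (+4), pos 3: b→e (+3) — repeating every 2. It's a Vigenère-style cipher with numeric key [4,3]: position i shifts by key[i mod 2].
Undoing it on qrhhvq: q−4=m, r−3=o, h−4=d, h−3=e, v−4=r, q−3=n.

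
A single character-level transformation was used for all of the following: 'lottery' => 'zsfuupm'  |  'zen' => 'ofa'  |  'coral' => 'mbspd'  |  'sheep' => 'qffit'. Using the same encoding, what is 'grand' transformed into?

The output letters match the input read backwards, each shifted +1: lottery reversed is yrettol. Read the word backwards and shift each letter +1.
Applying it to grand: reverse → dnarg; then shift: d+1=e, n+1=o, a+1=b, r+1=s, g+1=h.

eobsh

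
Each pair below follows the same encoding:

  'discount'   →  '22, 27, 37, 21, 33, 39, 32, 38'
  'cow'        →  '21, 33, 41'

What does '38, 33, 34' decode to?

d is letter #4 and maps to 22: an offset of 18. Letters become their 1-based position plus 18 (so a→19, b→20, …).
Decoding 38, 33, 34: 38→(38−18)÷1=20=t, 33→(33−18)÷1=15=o, 34→(34−18)÷1=16=p.

top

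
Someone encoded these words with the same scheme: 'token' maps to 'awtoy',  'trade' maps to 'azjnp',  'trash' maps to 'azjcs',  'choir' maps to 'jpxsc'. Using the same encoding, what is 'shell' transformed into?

zpnvw

The shift increases by 1 at each position, starting from +7: 7, 8, 9, ….
For shell: s+7=z, h+8=p, e+9=n, l+10=v, l+11=w.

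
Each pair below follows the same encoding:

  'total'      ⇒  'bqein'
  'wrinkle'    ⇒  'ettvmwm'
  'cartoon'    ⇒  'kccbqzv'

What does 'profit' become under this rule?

xtznke

Shifts by position in total: pos 0: t→b (+8), pos 1: o→q (+2), pos 2: t→e (+11), pos 3: a→i (+8), pos 4: l→n (+2) — repeating every 3. It's a Vigenère-style cipher with numeric key [8,2,11]: position i shifts by key[i mod 3].
Applying it to profit: p+8=x, r+2=t, o+11=z, f+8=n, i+2=k, t+11=e.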